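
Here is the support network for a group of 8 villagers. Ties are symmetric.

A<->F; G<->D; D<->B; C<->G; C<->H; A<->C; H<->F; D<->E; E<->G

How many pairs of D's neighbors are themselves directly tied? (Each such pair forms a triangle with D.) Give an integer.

1

D's neighbors: B, E, and G.
Neighbor pairs that are themselves tied: D–E–G. Each forms one triangle with D, for 1 in total.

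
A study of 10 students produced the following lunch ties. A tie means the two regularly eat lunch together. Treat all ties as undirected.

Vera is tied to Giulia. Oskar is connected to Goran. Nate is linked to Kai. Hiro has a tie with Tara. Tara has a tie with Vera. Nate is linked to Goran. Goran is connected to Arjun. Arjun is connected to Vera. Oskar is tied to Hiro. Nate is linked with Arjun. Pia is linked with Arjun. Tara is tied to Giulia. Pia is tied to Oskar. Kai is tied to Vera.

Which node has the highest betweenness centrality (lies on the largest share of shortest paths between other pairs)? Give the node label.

Unnormalized betweenness of each node: Arjun:29/3, Giulia:0, Goran:25/6, Hiro:10/3, Kai:3/2, Nate:3, Oskar:31/6, Pia:7/6, Tara:14/3, Vera:34/3.
Vera has the largest value, 34/3, making it the main broker — the node through which the most shortest paths run.

Vera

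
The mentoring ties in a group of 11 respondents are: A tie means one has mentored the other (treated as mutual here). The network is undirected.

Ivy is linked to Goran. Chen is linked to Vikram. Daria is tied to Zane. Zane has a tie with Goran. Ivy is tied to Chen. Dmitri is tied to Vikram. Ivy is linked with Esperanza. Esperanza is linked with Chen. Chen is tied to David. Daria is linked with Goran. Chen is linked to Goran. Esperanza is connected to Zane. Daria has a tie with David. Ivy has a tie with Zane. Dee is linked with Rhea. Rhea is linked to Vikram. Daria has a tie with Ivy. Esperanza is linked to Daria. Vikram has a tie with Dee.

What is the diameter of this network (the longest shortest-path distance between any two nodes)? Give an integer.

4

Eccentricity of each node (its greatest distance to any other): Chen:2, Daria:4, David:3, Dee:4, Dmitri:4, Esperanza:3, Goran:3, Ivy:3, Rhea:4, Vikram:3, Zane:4.
The maximum eccentricity is 4, realized for instance by the pair Dee–Daria via Dee – Vikram – Chen – Goran – Daria. So the diameter is 4.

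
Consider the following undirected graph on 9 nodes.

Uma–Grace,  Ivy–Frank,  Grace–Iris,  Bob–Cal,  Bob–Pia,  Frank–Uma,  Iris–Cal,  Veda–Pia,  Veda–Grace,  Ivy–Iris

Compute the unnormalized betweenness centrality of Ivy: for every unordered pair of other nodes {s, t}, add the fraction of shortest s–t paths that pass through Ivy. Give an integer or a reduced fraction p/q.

3

Pairs whose geodesics pass through Ivy — Iris–Frank: 1; Cal–Frank: 1; Bob–Frank: 1.
All other pairs contribute 0.
Summing the contributions gives betweenness(Ivy) = 3.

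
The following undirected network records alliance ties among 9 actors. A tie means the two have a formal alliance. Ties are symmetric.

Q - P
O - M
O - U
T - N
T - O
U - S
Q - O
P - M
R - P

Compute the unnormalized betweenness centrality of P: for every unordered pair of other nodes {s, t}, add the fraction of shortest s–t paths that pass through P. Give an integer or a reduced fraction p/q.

15/2

Pairs whose geodesics pass through P — T–R: 2/2; N–R: 2/2; S–R: 2/2; U–R: 2/2; O–R: 2/2; Q–M: 1/2; Q–R: 1; M–R: 1.
All other pairs contribute 0.
Summing the contributions gives betweenness(P) = 15/2.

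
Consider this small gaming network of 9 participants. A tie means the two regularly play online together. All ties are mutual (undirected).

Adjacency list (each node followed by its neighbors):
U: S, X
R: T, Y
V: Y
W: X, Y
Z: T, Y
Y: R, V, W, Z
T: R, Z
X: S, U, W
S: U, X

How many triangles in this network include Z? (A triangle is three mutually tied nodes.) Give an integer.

Z's neighbors are T and Y, but none of them are tied to each other, so no triangle contains Z.

0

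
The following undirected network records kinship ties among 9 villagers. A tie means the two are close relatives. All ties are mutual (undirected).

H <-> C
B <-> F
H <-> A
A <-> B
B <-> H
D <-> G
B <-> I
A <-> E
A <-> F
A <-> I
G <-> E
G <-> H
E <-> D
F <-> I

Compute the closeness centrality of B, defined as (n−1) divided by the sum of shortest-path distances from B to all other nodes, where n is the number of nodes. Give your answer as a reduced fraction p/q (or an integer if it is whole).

Distances from B: A:1, C:2, D:3, E:2, F:1, G:2, H:1, I:1. Sum = 13.
n = 9, so closeness = 8/13.

8/13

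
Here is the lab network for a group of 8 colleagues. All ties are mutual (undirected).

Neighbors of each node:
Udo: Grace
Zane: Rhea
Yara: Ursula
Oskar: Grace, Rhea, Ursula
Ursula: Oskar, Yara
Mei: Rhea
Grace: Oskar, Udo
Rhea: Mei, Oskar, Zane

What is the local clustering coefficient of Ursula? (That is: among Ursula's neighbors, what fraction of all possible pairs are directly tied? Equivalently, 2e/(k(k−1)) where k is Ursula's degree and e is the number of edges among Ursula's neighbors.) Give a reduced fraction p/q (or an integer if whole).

Ursula's neighbors: Oskar and Yara (k = 2).
Possible neighbor pairs: C(2,2) = 1. Edges among them: none → e = 0.
Clustering(Ursula) = 0/1.

0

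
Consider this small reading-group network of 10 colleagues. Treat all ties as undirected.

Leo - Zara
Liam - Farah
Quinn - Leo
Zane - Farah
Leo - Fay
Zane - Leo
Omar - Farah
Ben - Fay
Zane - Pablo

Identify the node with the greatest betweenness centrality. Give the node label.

Unnormalized betweenness of each node: Ben:0, Farah:15, Fay:8, Leo:25, Liam:0, Omar:0, Pablo:0, Quinn:0, Zane:23, Zara:0.
Leo has the largest value, 25, making it the main broker — the node through which the most shortest paths run.

Leo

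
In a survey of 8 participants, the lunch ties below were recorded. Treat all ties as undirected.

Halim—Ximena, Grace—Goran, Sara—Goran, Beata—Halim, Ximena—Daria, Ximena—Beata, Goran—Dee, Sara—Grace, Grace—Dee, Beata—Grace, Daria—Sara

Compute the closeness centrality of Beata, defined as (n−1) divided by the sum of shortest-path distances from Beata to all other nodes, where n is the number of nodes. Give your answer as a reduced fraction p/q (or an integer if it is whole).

7/11

Distances from Beata: Daria:2, Dee:2, Goran:2, Grace:1, Halim:1, Sara:2, Ximena:1. Sum = 11.
n = 8, so closeness = 7/11.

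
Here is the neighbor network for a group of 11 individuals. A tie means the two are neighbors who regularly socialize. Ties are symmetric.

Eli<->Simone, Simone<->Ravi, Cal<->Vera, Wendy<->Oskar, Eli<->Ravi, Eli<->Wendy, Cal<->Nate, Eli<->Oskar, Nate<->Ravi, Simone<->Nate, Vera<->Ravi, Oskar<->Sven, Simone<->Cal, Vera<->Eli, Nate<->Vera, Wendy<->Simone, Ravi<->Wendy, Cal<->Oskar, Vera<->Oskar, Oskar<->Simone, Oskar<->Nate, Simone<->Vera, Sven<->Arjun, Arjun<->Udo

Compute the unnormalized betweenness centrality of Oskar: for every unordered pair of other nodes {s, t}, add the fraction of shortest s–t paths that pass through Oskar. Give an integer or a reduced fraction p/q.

68/3

Pairs whose geodesics pass through Oskar — Arjun–Wendy: 1; Arjun–Nate: 1; Arjun–Simone: 1; Arjun–Vera: 1; Arjun–Ravi: 5/5; Arjun–Eli: 1; Arjun–Cal: 1; Udo–Wendy: 1; Udo–Nate: 1; Udo–Simone: 1; Udo–Vera: 1; Udo–Ravi: 5/5; Udo–Eli: 1; Udo–Cal: 1 … (+12 more pairs).
All other pairs contribute 0.
Summing the contributions gives betweenness(Oskar) = 68/3.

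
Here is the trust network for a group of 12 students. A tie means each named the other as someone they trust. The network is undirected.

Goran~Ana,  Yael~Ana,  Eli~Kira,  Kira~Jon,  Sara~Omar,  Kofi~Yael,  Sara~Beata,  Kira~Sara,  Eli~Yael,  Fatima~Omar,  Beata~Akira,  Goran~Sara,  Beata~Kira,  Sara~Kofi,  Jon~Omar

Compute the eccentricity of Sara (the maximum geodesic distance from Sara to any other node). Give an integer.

2

Distances from Sara: Akira:2, Ana:2, Beata:1, Eli:2, Fatima:2, Goran:1, Jon:2, Kira:1, Kofi:1, Omar:1, Yael:2.
The largest is 2 (to Jon, Eli, Yael, Ana, Fatima, and Akira), so the eccentricity of Sara is 2.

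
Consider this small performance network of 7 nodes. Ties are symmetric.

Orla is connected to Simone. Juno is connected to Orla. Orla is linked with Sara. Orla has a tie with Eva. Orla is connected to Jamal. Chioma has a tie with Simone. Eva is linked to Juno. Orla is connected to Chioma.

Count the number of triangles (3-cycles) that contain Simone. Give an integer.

1

Simone's neighbors: Chioma and Orla.
Neighbor pairs that are themselves tied: Simone–Chioma–Orla. Each forms one triangle with Simone, for 1 in total.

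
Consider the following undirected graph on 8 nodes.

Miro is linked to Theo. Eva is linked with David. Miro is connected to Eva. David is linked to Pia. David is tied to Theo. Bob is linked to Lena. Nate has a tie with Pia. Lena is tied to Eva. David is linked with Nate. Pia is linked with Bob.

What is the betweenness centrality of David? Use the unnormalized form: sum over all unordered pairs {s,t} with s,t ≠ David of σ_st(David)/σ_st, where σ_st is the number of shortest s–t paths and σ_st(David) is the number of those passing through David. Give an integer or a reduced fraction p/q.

Pairs whose geodesics pass through David — Bob–Theo: 1; Pia–Theo: 1; Pia–Miro: 2/2; Pia–Eva: 1; Nate–Theo: 1; Nate–Miro: 2/2; Nate–Eva: 1; Nate–Lena: 1/2; Theo–Eva: 1/2; Theo–Lena: 1/2.
All other pairs contribute 0.
Summing the contributions gives betweenness(David) = 17/2.

17/2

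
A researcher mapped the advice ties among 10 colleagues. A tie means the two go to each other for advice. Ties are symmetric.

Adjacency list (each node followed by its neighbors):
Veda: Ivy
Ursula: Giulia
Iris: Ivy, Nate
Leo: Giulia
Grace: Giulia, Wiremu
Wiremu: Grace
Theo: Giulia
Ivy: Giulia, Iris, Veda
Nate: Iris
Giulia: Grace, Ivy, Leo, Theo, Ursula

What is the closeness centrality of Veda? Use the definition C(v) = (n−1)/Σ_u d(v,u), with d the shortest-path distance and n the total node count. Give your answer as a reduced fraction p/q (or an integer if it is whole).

3/8

Distances from Veda: Giulia:2, Grace:3, Iris:2, Ivy:1, Leo:3, Nate:3, Theo:3, Ursula:3, Wiremu:4. Sum = 24.
n = 10, so closeness = 9/24 = 3/8.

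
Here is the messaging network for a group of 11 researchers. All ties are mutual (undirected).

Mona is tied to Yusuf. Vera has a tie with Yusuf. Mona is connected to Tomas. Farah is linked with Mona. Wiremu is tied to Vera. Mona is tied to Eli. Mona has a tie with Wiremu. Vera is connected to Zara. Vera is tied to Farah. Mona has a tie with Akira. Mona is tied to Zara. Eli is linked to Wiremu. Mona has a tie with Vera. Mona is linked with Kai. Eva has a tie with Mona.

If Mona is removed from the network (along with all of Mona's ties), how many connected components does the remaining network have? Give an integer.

Without Mona, the remaining ties split the others into: {Eli, Farah, Vera, Wiremu, Yusuf, Zara}; {Eva}; {Kai}; {Akira}; {Tomas}.
That's 5 separate components.

5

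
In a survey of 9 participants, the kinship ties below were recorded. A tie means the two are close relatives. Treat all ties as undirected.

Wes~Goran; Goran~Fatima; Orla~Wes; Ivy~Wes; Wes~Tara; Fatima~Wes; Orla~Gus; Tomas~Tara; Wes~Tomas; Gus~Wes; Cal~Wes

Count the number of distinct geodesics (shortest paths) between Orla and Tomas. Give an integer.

1

The shortest distance is 2, and the only length-2 path is Orla–Wes–Tomas. So there is exactly 1 shortest path.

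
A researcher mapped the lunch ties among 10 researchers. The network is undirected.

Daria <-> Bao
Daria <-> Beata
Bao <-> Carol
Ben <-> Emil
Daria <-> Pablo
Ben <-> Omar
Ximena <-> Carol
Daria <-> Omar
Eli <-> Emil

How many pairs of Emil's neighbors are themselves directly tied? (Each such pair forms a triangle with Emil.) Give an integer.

0

Emil's neighbors are Ben and Eli, but none of them are tied to each other, so no triangle contains Emil.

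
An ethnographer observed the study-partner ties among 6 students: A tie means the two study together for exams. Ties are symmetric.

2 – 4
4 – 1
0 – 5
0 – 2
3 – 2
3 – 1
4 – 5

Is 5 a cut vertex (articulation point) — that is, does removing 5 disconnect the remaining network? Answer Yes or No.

Even without 5, every remaining node can still reach every other (the residual graph is connected), so 5 is not a cut vertex.

No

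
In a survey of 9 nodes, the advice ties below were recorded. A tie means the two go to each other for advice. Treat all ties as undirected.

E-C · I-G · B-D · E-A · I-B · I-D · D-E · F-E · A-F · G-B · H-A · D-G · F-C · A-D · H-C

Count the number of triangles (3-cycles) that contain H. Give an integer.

0

H's neighbors are A and C, but none of them are tied to each other, so no triangle contains H.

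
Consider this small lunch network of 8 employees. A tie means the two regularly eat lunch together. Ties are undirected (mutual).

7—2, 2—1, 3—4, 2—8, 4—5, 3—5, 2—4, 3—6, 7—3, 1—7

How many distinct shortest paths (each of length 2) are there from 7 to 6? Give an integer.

1

The shortest distance is 2, and the only length-2 path is 7–3–6. So there is exactly 1 shortest path.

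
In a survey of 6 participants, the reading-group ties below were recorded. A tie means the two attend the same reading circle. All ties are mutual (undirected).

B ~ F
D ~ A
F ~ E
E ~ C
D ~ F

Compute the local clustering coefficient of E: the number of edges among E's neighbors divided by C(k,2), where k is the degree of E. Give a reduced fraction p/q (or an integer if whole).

0

E's neighbors: C and F (k = 2).
Possible neighbor pairs: C(2,2) = 1. Edges among them: none → e = 0.
Clustering(E) = 0/1.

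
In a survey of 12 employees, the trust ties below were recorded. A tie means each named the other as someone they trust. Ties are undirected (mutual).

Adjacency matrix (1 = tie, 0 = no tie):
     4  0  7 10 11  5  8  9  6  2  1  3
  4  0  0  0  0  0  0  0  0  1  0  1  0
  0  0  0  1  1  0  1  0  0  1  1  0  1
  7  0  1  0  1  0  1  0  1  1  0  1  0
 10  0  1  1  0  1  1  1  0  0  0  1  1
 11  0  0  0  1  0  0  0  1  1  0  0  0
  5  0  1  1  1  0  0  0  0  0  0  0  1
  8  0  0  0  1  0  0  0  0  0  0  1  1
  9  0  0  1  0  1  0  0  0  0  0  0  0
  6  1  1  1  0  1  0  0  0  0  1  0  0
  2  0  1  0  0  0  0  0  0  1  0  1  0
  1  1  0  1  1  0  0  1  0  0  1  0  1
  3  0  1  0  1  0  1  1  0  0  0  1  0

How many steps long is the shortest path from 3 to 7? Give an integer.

One shortest route is 3 – 0 – 7, which uses 2 edges, and 3 and 7 are not directly tied, so nothing shorter exists. So d(3,7) = 2.

2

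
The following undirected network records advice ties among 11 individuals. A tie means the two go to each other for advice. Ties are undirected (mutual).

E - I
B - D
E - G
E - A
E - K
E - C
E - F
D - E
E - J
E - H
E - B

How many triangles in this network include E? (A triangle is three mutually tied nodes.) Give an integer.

E's neighbors: A, B, C, D, F, G, H, I, J, and K.
Neighbor pairs that are themselves tied: E–B–D. Each forms one triangle with E, for 1 in total.

1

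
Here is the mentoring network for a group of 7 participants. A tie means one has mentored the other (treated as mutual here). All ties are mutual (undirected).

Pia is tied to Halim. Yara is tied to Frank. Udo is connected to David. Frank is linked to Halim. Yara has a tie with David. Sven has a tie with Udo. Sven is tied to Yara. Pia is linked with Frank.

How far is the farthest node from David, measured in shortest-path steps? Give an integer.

3

Distances from David: Frank:2, Halim:3, Pia:3, Sven:2, Udo:1, Yara:1.
The largest is 3 (to Pia and Halim), so the eccentricity of David is 3.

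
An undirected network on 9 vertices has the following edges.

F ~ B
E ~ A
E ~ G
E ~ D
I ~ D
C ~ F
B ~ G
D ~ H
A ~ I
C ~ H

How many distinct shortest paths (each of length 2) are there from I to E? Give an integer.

The shortest distance is 2. The length-2 paths are: I–D–E; I–A–E.
That gives 2 distinct shortest paths.

2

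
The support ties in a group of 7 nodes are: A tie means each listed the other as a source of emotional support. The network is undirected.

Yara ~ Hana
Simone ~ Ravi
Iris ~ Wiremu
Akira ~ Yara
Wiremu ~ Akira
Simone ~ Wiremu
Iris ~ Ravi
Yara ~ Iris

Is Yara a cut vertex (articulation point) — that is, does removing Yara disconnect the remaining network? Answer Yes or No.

Yes

Removing Yara leaves {Akira, Iris, Ravi, Simone, and Wiremu} with no path to {Hana}, so the network splits into 2 components. Yara is a cut vertex.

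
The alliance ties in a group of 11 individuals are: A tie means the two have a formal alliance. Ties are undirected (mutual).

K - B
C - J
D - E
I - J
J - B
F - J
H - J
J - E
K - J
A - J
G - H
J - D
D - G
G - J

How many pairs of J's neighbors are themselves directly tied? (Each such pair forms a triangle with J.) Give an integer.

4

J's neighbors: A, B, C, D, E, F, G, H, I, and K.
Neighbor pairs that are themselves tied: J–B–K; J–D–E; J–D–G; J–G–H. Each forms one triangle with J, for 4 in total.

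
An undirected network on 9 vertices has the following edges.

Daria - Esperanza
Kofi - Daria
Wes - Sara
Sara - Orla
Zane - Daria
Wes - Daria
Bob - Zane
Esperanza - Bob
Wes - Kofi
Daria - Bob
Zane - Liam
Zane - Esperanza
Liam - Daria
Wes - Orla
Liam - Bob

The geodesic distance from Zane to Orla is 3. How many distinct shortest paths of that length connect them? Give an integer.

The shortest distance is 3, and the only length-3 path is Zane–Daria–Wes–Orla. So there is exactly 1 shortest path.

1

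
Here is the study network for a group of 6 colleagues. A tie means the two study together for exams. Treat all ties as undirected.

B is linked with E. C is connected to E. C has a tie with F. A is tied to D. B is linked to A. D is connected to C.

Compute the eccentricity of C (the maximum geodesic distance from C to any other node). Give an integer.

Distances from C: A:2, B:2, D:1, E:1, F:1.
The largest is 2 (to B and A), so the eccentricity of C is 2.

2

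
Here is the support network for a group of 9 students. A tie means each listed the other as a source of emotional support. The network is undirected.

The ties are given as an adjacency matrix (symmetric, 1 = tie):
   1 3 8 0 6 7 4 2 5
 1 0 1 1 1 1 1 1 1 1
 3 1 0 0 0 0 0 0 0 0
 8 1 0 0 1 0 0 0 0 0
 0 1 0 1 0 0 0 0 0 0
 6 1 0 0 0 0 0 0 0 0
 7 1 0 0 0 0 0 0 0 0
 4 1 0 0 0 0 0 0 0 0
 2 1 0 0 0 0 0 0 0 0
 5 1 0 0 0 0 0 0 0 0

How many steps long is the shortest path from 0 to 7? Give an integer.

2

One shortest route is 0 – 1 – 7, which uses 2 edges, and 0 and 7 are not directly tied, so nothing shorter exists. So d(0,7) = 2.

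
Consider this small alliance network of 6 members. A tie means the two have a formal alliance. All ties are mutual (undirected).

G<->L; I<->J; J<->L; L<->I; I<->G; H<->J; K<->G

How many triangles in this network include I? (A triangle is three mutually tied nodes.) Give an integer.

I's neighbors: G, J, and L.
Neighbor pairs that are themselves tied: I–G–L; I–J–L. Each forms one triangle with I, for 2 in total.

2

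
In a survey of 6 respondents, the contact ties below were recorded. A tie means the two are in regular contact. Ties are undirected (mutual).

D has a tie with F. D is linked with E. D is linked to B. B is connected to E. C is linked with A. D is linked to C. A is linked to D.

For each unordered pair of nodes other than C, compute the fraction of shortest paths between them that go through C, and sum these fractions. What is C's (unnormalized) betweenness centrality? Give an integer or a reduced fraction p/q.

0

No shortest path between any pair of other nodes passes through C.
Summing the contributions gives betweenness(C) = 0.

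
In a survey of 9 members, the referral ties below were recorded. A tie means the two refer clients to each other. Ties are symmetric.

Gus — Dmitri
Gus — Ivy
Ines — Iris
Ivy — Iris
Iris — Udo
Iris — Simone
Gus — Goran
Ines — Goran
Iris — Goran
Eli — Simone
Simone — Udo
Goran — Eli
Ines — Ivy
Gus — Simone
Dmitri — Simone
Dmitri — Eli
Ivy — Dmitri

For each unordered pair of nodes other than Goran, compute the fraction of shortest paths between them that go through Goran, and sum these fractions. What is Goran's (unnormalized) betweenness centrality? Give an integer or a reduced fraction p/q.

Pairs whose geodesics pass through Goran — Eli–Ines: 1; Eli–Gus: 1/3; Eli–Iris: 1/2; Ines–Gus: 1/2; Gus–Iris: 1/3.
All other pairs contribute 0.
Summing the contributions gives betweenness(Goran) = 8/3.

8/3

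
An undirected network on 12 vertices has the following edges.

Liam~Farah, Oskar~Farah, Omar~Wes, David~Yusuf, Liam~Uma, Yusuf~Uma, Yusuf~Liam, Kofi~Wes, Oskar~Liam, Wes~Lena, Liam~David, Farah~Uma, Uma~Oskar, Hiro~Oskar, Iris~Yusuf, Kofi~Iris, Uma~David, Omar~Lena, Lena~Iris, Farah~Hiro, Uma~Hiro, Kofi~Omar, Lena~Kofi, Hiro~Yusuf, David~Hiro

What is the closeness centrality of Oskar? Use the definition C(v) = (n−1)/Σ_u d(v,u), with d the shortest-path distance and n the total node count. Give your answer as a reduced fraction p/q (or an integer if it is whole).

11/29

Distances from Oskar: David:2, Farah:1, Hiro:1, Iris:3, Kofi:4, Lena:4, Liam:1, Omar:5, Uma:1, Wes:5, Yusuf:2. Sum = 29.
n = 12, so closeness = 11/29.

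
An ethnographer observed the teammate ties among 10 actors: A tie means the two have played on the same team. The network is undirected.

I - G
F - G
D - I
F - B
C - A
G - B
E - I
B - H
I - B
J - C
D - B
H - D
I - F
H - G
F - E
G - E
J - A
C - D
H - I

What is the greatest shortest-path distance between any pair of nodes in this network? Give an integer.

4

Eccentricity of each node (its greatest distance to any other): A:4, B:3, C:3, D:2, E:4, F:4, G:4, H:3, I:3, J:4.
The maximum eccentricity is 4, realized for instance by the pair J–G via J – C – D – I – G. So the diameter is 4.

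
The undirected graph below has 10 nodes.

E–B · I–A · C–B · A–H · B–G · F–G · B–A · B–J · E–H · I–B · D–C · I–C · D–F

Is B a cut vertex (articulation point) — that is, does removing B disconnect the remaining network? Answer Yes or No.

Removing B leaves {A, C, D, E, F, G, H, and I} with no path to {J}, so the network splits into 2 components. B is a cut vertex.

Yes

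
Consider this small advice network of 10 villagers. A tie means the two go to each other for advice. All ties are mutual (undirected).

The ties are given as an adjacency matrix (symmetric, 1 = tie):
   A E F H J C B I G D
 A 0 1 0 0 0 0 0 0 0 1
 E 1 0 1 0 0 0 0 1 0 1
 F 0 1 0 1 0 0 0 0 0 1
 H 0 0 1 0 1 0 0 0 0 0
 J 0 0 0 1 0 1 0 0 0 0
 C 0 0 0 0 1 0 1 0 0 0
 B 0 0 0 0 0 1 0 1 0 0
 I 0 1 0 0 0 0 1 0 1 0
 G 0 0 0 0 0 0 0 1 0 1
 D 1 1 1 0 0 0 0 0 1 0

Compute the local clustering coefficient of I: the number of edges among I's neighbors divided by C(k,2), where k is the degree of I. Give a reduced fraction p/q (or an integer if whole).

0

I's neighbors: B, E, and G (k = 3).
Possible neighbor pairs: C(3,2) = 3. Edges among them: none → e = 0.
Clustering(I) = 0/3 = 0.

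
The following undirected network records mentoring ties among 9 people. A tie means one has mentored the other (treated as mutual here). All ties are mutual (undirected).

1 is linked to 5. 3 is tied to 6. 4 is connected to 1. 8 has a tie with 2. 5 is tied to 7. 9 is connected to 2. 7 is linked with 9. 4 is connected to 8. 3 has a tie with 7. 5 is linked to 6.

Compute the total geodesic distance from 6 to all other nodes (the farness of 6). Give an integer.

20

Distances from 6: 1:2, 2:4, 3:1, 4:3, 5:1, 7:2, 8:4, 9:3.
Sum = 2 + 4 + 1 + 3 + 1 + 2 + 4 + 3 = 20.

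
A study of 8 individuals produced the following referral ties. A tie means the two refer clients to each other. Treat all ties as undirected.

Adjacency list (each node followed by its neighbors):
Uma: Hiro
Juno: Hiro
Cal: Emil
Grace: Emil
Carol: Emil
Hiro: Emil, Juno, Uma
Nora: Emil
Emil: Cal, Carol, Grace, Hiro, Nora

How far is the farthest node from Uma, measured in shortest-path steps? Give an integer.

Distances from Uma: Cal:3, Carol:3, Emil:2, Grace:3, Hiro:1, Juno:2, Nora:3.
The largest is 3 (to Grace, Carol, Cal, and Nora), so the eccentricity of Uma is 3.

3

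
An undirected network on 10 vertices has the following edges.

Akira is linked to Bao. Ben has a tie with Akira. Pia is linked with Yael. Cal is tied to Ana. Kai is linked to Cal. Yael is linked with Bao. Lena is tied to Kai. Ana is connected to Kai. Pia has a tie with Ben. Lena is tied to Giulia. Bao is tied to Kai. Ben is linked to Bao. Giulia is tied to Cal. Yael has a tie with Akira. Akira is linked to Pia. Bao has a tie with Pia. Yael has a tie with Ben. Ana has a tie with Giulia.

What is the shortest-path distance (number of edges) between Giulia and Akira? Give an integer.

4

One shortest route is Giulia – Ana – Kai – Bao – Akira, which uses 4 edges, and at distance 3 from Giulia we only reach {Bao}, which does not include Akira. So d(Giulia,Akira) = 4.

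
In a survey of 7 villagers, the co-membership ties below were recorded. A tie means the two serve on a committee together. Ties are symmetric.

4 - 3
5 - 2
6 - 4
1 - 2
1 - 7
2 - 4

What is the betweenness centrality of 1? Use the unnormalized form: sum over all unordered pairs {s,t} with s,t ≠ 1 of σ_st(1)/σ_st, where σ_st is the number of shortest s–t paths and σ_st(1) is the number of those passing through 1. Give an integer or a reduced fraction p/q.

5

Pairs whose geodesics pass through 1 — 7–6: 1; 7–4: 1; 7–3: 1; 7–2: 1; 7–5: 1.
All other pairs contribute 0.
Summing the contributions gives betweenness(1) = 5.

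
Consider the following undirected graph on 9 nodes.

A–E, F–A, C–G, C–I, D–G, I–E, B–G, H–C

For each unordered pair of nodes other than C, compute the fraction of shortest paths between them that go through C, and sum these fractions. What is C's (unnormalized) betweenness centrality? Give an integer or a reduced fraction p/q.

19

Pairs whose geodesics pass through C — D–F: 1; D–I: 1; D–H: 1; D–E: 1; D–A: 1; F–G: 1; F–H: 1; F–B: 1; I–G: 1; I–H: 1; I–B: 1; G–H: 1; G–E: 1; G–A: 1 … (+5 more pairs).
All other pairs contribute 0.
Summing the contributions gives betweenness(C) = 19.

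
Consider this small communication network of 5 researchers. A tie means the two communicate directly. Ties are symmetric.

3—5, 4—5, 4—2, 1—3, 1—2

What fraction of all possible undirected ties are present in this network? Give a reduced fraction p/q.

There are 5 edges and 5 nodes, so the maximum possible is C(5,2) = 10.
Density = 5/10 = 1/2.

1/2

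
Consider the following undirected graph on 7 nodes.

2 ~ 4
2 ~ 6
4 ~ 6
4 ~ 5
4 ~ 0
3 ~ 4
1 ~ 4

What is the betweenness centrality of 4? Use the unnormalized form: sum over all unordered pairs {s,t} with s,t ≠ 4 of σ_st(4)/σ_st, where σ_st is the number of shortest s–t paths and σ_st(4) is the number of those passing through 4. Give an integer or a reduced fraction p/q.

14

Pairs whose geodesics pass through 4 — 3–5: 1; 3–2: 1; 3–6: 1; 3–0: 1; 3–1: 1; 5–2: 1; 5–6: 1; 5–0: 1; 5–1: 1; 2–0: 1; 2–1: 1; 6–0: 1; 6–1: 1; 0–1: 1.
All other pairs contribute 0.
Summing the contributions gives betweenness(4) = 14.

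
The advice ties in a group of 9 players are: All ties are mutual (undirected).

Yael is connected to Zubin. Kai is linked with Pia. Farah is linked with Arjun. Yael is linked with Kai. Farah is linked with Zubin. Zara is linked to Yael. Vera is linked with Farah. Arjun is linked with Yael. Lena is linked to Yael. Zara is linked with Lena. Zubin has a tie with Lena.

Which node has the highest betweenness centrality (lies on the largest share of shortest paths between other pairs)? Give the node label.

Unnormalized betweenness of each node: Arjun:11/3, Farah:15/2, Kai:7, Lena:7/6, Pia:0, Vera:0, Yael:49/3, Zara:0, Zubin:19/3.
Yael has the largest value, 49/3, making it the main broker — the node through which the most shortest paths run.

Yael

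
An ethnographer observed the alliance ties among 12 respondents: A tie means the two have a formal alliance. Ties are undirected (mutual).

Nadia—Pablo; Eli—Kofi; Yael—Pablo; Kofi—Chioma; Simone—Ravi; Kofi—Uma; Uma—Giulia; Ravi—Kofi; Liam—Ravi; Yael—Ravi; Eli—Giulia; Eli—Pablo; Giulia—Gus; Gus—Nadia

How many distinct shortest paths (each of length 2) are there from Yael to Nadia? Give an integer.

The shortest distance is 2, and the only length-2 path is Yael–Pablo–Nadia. So there is exactly 1 shortest path.

1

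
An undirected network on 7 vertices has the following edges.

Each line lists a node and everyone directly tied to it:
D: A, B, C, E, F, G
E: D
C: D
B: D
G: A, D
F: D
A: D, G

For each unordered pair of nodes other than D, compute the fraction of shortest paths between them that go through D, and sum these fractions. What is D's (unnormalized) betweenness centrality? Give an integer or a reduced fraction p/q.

Pairs whose geodesics pass through D — E–C: 1; E–A: 1; E–B: 1; E–G: 1; E–F: 1; C–A: 1; C–B: 1; C–G: 1; C–F: 1; A–B: 1; A–F: 1; B–G: 1; B–F: 1; G–F: 1.
All other pairs contribute 0.
Summing the contributions gives betweenness(D) = 14.

14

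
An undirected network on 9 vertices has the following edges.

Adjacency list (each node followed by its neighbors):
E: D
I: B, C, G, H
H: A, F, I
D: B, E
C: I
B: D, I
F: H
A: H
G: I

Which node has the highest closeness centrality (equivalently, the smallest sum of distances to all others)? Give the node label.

Farness (sum of distances to all others) for each node — A:23, B:16, C:20, D:21, E:28, F:23, G:20, H:16, I:13.
The smallest farness is 13, for I, so I has the highest closeness.

I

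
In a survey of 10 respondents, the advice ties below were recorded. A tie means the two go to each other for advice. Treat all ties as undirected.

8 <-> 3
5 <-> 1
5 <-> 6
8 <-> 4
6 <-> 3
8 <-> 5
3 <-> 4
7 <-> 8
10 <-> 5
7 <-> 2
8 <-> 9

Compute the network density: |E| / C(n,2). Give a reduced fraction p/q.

11/45

There are 11 edges and 10 nodes, so the maximum possible is C(10,2) = 45.
Density = 11/45.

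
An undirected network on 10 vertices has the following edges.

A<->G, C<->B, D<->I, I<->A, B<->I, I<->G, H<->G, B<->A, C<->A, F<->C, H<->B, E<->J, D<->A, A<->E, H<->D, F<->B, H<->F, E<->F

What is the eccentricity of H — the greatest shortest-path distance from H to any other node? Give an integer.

Distances from H: A:2, B:1, C:2, D:1, E:2, F:1, G:1, I:2, J:3.
The largest is 3 (to J), so the eccentricity of H is 3.

3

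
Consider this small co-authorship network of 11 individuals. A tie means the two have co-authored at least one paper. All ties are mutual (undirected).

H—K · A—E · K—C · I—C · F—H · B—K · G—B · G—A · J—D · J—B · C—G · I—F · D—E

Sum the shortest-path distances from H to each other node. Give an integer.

Distances from H: A:4, B:2, C:2, D:4, E:5, F:1, G:3, I:2, J:3, K:1.
Sum = 4 + 2 + 2 + 4 + 5 + 1 + 3 + 2 + 3 + 1 = 27.

27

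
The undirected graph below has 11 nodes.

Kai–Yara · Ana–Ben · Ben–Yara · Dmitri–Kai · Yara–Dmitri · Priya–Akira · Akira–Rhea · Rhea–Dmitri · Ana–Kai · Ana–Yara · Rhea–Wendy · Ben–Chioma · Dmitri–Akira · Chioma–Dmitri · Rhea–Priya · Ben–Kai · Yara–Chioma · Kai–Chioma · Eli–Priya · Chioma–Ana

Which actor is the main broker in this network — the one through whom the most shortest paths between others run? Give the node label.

Unnormalized betweenness of each node: Akira:6, Ana:0, Ben:0, Chioma:4, Dmitri:25, Eli:0, Kai:4, Priya:9, Rhea:15, Wendy:0, Yara:4.
Dmitri has the largest value, 25, making it the main broker — the node through which the most shortest paths run.

Dmitri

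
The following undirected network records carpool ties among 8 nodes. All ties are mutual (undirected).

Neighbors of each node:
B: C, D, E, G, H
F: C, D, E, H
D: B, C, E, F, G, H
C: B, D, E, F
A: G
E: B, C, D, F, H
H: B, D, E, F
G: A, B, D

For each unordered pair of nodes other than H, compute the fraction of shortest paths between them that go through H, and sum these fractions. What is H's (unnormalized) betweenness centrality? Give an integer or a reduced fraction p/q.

Pairs whose geodesics pass through H — B–F: 1/4.
All other pairs contribute 0.
Summing the contributions gives betweenness(H) = 1/4.

1/4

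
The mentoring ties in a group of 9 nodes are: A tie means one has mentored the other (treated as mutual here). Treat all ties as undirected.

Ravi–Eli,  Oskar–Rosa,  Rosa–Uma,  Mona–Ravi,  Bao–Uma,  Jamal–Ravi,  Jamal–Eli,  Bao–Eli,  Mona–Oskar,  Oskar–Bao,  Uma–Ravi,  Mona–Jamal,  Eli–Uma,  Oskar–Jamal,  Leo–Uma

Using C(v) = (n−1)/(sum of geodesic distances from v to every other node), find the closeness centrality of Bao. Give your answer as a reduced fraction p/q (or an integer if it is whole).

8/13

Distances from Bao: Eli:1, Jamal:2, Leo:2, Mona:2, Oskar:1, Ravi:2, Rosa:2, Uma:1. Sum = 13.
n = 9, so closeness = 8/13.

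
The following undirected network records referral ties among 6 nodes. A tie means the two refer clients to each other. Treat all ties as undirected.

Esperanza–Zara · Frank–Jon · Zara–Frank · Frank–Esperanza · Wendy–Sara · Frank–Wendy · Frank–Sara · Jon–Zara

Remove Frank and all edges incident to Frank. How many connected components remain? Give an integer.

2

Without Frank, the remaining ties split the others into: {Sara, Wendy}; {Esperanza, Jon, Zara}.
That's 2 separate components.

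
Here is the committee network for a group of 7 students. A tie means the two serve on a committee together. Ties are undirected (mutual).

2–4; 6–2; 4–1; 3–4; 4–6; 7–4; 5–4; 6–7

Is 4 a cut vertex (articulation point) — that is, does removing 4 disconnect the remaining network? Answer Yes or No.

Removing 4 leaves {1} with no path to {5}, so the network splits into 4 components. 4 is a cut vertex.

Yes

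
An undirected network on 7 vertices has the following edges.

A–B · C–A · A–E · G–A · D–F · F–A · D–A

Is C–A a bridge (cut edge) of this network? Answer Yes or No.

Without the C–A edge there is no alternate route between C and A, so the network disconnects. It is a bridge.

Yes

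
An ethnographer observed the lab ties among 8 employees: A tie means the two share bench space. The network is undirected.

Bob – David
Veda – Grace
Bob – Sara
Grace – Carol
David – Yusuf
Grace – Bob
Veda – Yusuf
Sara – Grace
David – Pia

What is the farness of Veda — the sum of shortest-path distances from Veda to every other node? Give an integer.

13

Distances from Veda: Bob:2, Carol:2, David:2, Grace:1, Pia:3, Sara:2, Yusuf:1.
Sum = 2 + 2 + 2 + 1 + 3 + 2 + 1 = 13.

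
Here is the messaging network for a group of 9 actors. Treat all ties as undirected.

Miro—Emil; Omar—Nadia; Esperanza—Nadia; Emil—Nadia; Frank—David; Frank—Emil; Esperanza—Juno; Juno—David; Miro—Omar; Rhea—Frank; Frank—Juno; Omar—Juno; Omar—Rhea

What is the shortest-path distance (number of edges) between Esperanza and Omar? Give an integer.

One shortest route is Esperanza – Nadia – Omar, which uses 2 edges, and Esperanza and Omar are not directly tied, so nothing shorter exists. So d(Esperanza,Omar) = 2.

2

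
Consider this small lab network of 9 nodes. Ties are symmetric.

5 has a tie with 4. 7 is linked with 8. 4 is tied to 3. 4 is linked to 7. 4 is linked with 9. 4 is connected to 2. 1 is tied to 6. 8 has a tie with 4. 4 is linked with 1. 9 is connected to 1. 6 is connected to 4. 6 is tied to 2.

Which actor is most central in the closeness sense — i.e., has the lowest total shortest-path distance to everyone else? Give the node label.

4

Farness (sum of distances to all others) for each node — 1:13, 2:14, 3:15, 4:8, 5:15, 6:13, 7:14, 8:14, 9:14.
The smallest farness is 8, for 4, so 4 has the highest closeness.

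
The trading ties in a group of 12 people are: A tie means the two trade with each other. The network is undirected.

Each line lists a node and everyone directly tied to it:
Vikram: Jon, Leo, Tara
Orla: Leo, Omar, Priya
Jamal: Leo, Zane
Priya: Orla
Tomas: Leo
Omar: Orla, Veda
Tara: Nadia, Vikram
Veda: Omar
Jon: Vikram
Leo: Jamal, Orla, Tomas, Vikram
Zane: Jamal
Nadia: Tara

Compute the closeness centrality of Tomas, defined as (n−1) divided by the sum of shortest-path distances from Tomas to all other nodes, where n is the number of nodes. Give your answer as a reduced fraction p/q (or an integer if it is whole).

11/30

Distances from Tomas: Jamal:2, Jon:3, Leo:1, Nadia:4, Omar:3, Orla:2, Priya:3, Tara:3, Veda:4, Vikram:2, Zane:3. Sum = 30.
n = 12, so closeness = 11/30.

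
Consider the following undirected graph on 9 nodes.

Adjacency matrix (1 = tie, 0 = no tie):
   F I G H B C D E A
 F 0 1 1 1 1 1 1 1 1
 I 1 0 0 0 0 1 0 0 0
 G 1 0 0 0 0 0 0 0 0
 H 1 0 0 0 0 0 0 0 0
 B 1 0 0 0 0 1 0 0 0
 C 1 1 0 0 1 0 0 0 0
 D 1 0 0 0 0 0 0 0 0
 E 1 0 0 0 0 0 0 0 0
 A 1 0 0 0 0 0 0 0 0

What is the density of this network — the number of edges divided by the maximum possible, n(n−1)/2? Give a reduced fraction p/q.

There are 10 edges and 9 nodes, so the maximum possible is C(9,2) = 36.
Density = 10/36 = 5/18.

5/18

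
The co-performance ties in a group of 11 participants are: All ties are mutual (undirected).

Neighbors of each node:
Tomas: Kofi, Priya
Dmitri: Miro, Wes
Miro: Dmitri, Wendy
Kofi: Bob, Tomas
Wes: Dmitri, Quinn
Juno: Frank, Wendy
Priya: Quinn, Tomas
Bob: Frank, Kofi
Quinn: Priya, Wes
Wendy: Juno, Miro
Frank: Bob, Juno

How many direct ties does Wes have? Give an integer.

2

Wes is directly tied to Dmitri and Quinn. That is 2 neighbors, so the degree of Wes is 2.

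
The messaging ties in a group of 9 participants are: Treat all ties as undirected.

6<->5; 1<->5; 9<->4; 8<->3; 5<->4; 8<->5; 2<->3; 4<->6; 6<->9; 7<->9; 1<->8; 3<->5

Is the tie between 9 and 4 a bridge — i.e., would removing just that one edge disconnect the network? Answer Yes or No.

Even without that edge, 9 still reaches 4 via 9 – 6 – 4, so the network stays connected. Not a bridge.

No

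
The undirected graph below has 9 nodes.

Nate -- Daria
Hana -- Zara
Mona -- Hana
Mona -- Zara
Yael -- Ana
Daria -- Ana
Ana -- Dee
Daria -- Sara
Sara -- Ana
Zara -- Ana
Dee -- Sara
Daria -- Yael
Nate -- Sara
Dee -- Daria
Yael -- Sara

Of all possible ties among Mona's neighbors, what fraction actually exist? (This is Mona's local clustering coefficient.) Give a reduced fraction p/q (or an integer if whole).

Mona's neighbors: Hana and Zara (k = 2).
Possible neighbor pairs: C(2,2) = 1. Edges among them: Hana–Zara → e = 1.
Clustering(Mona) = 1/1.

1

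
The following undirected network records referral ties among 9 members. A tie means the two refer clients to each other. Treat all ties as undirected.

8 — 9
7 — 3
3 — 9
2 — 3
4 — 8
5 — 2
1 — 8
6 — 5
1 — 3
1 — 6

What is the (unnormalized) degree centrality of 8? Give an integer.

8 is directly tied to 1, 4, and 9. That is 3 neighbors, so the degree of 8 is 3.

3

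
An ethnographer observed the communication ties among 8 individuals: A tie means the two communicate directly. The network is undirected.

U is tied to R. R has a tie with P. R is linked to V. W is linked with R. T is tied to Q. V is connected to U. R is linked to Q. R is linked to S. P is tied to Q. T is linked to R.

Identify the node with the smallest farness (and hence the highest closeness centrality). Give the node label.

Farness (sum of distances to all others) for each node — P:12, Q:11, R:7, S:13, T:12, U:12, V:12, W:13.
The smallest farness is 7, for R, so R has the highest closeness.

R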